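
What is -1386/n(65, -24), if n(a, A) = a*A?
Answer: 231/260 ≈ 0.88846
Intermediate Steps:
n(a, A) = A*a
-1386/n(65, -24) = -1386/((-24*65)) = -1386/(-1560) = -1386*(-1/1560) = 231/260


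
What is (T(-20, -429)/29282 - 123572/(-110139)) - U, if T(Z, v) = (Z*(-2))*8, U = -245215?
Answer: 395422073291177/1612545099 ≈ 2.4522e+5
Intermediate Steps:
T(Z, v) = -16*Z (T(Z, v) = -2*Z*8 = -16*Z)
(T(-20, -429)/29282 - 123572/(-110139)) - U = (-16*(-20)/29282 - 123572/(-110139)) - 1*(-245215) = (320*(1/29282) - 123572*(-1/110139)) + 245215 = (160/14641 + 123572/110139) + 245215 = 1826839892/1612545099 + 245215 = 395422073291177/1612545099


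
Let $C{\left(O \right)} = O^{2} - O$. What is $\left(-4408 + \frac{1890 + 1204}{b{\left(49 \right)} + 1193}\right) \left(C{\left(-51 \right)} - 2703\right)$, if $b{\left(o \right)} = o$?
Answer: $\frac{46508957}{207} \approx 2.2468 \cdot 10^{5}$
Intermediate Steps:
$\left(-4408 + \frac{1890 + 1204}{b{\left(49 \right)} + 1193}\right) \left(C{\left(-51 \right)} - 2703\right) = \left(-4408 + \frac{1890 + 1204}{49 + 1193}\right) \left(- 51 \left(-1 - 51\right) - 2703\right) = \left(-4408 + \frac{3094}{1242}\right) \left(\left(-51\right) \left(-52\right) - 2703\right) = \left(-4408 + 3094 \cdot \frac{1}{1242}\right) \left(2652 - 2703\right) = \left(-4408 + \frac{1547}{621}\right) \left(-51\right) = \left(- \frac{2735821}{621}\right) \left(-51\right) = \frac{46508957}{207}$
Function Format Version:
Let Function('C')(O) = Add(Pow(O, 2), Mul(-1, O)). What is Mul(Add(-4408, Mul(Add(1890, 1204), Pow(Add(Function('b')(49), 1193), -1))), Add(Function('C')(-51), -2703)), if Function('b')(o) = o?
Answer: Rational(46508957, 207) ≈ 2.2468e+5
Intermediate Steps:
Mul(Add(-4408, Mul(Add(1890, 1204), Pow(Add(Function('b')(49), 1193), -1))), Add(Function('C')(-51), -2703)) = Mul(Add(-4408, Mul(Add(1890, 1204), Pow(Add(49, 1193), -1))), Add(Mul(-51, Add(-1, -51)), -2703)) = Mul(Add(-4408, Mul(3094, Pow(1242, -1))), Add(Mul(-51, -52), -2703)) = Mul(Add(-4408, Mul(3094, Rational(1, 1242))), Add(2652, -2703)) = Mul(Add(-4408, Rational(1547, 621)), -51) = Mul(Rational(-2735821, 621), -51) = Rational(46508957, 207)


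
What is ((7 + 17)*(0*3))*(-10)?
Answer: 0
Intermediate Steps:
((7 + 17)*(0*3))*(-10) = (24*0)*(-10) = 0*(-10) = 0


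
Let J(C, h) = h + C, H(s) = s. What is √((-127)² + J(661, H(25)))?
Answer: √16815 ≈ 129.67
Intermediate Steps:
J(C, h) = C + h
√((-127)² + J(661, H(25))) = √((-127)² + (661 + 25)) = √(16129 + 686) = √16815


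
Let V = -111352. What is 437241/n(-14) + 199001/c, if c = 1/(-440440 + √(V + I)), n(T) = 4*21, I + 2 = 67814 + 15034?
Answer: -350591980939/4 + 199001*I*√28506 ≈ -8.7648e+10 + 3.3599e+7*I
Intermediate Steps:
I = 82846 (I = -2 + (67814 + 15034) = -2 + 82848 = 82846)
n(T) = 84
c = 1/(-440440 + I*√28506) (c = 1/(-440440 + √(-111352 + 82846)) = 1/(-440440 + √(-28506)) = 1/(-440440 + I*√28506) ≈ -2.2705e-6 - 8.7e-10*I)
437241/n(-14) + 199001/c = 437241/84 + 199001/(-220220/96993711053 - I*√28506/193987422106) = 437241*(1/84) + 199001/(-220220/96993711053 - I*√28506/193987422106) = 20821/4 + 199001/(-220220/96993711053 - I*√28506/193987422106)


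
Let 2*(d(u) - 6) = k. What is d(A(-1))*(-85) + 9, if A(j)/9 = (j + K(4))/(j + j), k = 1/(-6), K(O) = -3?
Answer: -5927/12 ≈ -493.92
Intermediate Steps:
k = -⅙ ≈ -0.16667
A(j) = 9*(-3 + j)/(2*j) (A(j) = 9*((j - 3)/(j + j)) = 9*((-3 + j)/((2*j))) = 9*((-3 + j)*(1/(2*j))) = 9*((-3 + j)/(2*j)) = 9*(-3 + j)/(2*j))
d(u) = 71/12 (d(u) = 6 + (½)*(-⅙) = 6 - 1/12 = 71/12)
d(A(-1))*(-85) + 9 = (71/12)*(-85) + 9 = -6035/12 + 9 = -5927/12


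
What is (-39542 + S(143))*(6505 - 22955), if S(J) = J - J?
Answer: 650465900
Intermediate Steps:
S(J) = 0
(-39542 + S(143))*(6505 - 22955) = (-39542 + 0)*(6505 - 22955) = -39542*(-16450) = 650465900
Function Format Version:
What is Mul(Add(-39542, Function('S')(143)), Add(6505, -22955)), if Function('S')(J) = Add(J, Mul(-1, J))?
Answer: 650465900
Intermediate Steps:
Function('S')(J) = 0
Mul(Add(-39542, Function('S')(143)), Add(6505, -22955)) = Mul(Add(-39542, 0), Add(6505, -22955)) = Mul(-39542, -16450) = 650465900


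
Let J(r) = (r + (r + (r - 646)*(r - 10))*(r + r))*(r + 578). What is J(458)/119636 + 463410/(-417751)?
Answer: -8301921951297472/12494514659 ≈ -6.6445e+5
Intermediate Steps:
J(r) = (578 + r)*(r + 2*r*(r + (-646 + r)*(-10 + r))) (J(r) = (r + (r + (-646 + r)*(-10 + r))*(2*r))*(578 + r) = (r + 2*r*(r + (-646 + r)*(-10 + r)))*(578 + r) = (578 + r)*(r + 2*r*(r + (-646 + r)*(-10 + r))))
J(458)/119636 + 463410/(-417751) = (458*(7468338 - 744259*458 - 154*458² + 2*458³))/119636 + 463410/(-417751) = (458*(7468338 - 340870622 - 154*209764 + 2*96071912))*(1/119636) + 463410*(-1/417751) = (458*(7468338 - 340870622 - 32303656 + 192143824))*(1/119636) - 463410/417751 = (458*(-173562116))*(1/119636) - 463410/417751 = -79491449128*1/119636 - 463410/417751 = -19872862282/29909 - 463410/417751 = -8301921951297472/12494514659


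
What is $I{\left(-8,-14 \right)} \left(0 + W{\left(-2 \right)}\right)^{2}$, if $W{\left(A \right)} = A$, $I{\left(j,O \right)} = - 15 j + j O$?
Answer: $928$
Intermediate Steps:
$I{\left(j,O \right)} = - 15 j + O j$
$I{\left(-8,-14 \right)} \left(0 + W{\left(-2 \right)}\right)^{2} = - 8 \left(-15 - 14\right) \left(0 - 2\right)^{2} = \left(-8\right) \left(-29\right) \left(-2\right)^{2} = 232 \cdot 4 = 928$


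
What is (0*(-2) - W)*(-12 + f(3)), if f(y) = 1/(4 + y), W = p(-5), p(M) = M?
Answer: -415/7 ≈ -59.286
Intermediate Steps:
W = -5
(0*(-2) - W)*(-12 + f(3)) = (0*(-2) - 1*(-5))*(-12 + 1/(4 + 3)) = (0 + 5)*(-12 + 1/7) = 5*(-12 + ⅐) = 5*(-83/7) = -415/7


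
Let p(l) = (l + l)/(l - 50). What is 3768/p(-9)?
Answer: 37052/3 ≈ 12351.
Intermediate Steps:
p(l) = 2*l/(-50 + l) (p(l) = (2*l)/(-50 + l) = 2*l/(-50 + l))
3768/p(-9) = 3768/((2*(-9)/(-50 - 9))) = 3768/((2*(-9)/(-59))) = 3768/((2*(-9)*(-1/59))) = 3768/(18/59) = 3768*(59/18) = 37052/3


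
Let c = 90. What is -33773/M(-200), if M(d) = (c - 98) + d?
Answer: 33773/208 ≈ 162.37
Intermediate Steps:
M(d) = -8 + d (M(d) = (90 - 98) + d = -8 + d)
-33773/M(-200) = -33773/(-8 - 200) = -33773/(-208) = -33773*(-1/208) = 33773/208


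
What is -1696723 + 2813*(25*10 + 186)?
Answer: -470255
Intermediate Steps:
-1696723 + 2813*(25*10 + 186) = -1696723 + 2813*(250 + 186) = -1696723 + 2813*436 = -1696723 + 1226468 = -470255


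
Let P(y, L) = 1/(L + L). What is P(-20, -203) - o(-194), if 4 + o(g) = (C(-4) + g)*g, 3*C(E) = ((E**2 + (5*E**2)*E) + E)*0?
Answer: -15278593/406 ≈ -37632.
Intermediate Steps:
P(y, L) = 1/(2*L)
C(E) = 0 (C(E) = (((E**2 + (5*E**2)*E) + E)*0)/3 = (((E**2 + 5*E**3) + E)*0)/3 = ((E + E**2 + 5*E**3)*0)/3 = (1/3)*0 = 0)
o(g) = -4 + g**2 (o(g) = -4 + (0 + g)*g = -4 + g*g = -4 + g**2)
P(-20, -203) - o(-194) = (1/2)/(-203) - (-4 + (-194)**2) = (1/2)*(-1/203) - (-4 + 37636) = -1/406 - 1*37632 = -1/406 - 37632 = -15278593/406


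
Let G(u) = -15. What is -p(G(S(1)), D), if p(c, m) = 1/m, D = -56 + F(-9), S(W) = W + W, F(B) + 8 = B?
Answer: 1/73 ≈ 0.013699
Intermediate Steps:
F(B) = -8 + B
S(W) = 2*W
D = -73 (D = -56 + (-8 - 9) = -56 - 17 = -73)
-p(G(S(1)), D) = -1/(-73) = -1*(-1/73) = 1/73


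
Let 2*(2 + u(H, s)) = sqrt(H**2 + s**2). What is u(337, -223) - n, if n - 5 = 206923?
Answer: -206930 + sqrt(163298)/2 ≈ -2.0673e+5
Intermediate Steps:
n = 206928 (n = 5 + 206923 = 206928)
u(H, s) = -2 + sqrt(H**2 + s**2)/2
u(337, -223) - n = (-2 + sqrt(337**2 + (-223)**2)/2) - 1*206928 = (-2 + sqrt(113569 + 49729)/2) - 206928 = (-2 + sqrt(163298)/2) - 206928 = -206930 + sqrt(163298)/2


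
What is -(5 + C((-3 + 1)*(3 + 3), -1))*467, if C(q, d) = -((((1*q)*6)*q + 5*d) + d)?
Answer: 398351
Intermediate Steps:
C(q, d) = -6*d - 6*q² (C(q, d) = -(((q*6)*q + 5*d) + d) = -(((6*q)*q + 5*d) + d) = -((6*q² + 5*d) + d) = -((5*d + 6*q²) + d) = -(6*d + 6*q²) = -6*d - 6*q²)
-(5 + C((-3 + 1)*(3 + 3), -1))*467 = -(5 + (-6*(-1) - 6*(-3 + 1)²*(3 + 3)²))*467 = -(5 + (6 - 6*(-2*6)²))*467 = -(5 + (6 - 6*(-12)²))*467 = -(5 + (6 - 6*144))*467 = -(5 + (6 - 864))*467 = -(5 - 858)*467 = -1*(-853)*467 = 853*467 = 398351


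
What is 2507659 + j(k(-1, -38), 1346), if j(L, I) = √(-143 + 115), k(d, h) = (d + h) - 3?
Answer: 2507659 + 2*I*√7 ≈ 2.5077e+6 + 5.2915*I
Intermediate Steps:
k(d, h) = -3 + d + h
j(L, I) = 2*I*√7 (j(L, I) = √(-28) = 2*I*√7)
2507659 + j(k(-1, -38), 1346) = 2507659 + 2*I*√7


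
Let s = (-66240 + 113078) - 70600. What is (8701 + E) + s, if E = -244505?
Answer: -259566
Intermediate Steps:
s = -23762 (s = 46838 - 70600 = -23762)
(8701 + E) + s = (8701 - 244505) - 23762 = -235804 - 23762 = -259566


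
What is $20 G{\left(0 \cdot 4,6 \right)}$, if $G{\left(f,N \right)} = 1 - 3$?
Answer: $-40$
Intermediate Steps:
$G{\left(f,N \right)} = -2$ ($G{\left(f,N \right)} = 1 - 3 = -2$)
$20 G{\left(0 \cdot 4,6 \right)} = 20 \left(-2\right) = -40$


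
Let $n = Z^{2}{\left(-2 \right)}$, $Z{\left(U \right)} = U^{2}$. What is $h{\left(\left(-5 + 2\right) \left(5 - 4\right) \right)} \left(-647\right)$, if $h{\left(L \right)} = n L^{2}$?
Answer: $-93168$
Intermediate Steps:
$n = 16$ ($n = \left(\left(-2\right)^{2}\right)^{2} = 4^{2} = 16$)
$h{\left(L \right)} = 16 L^{2}$
$h{\left(\left(-5 + 2\right) \left(5 - 4\right) \right)} \left(-647\right) = 16 \left(\left(-5 + 2\right) \left(5 - 4\right)\right)^{2} \left(-647\right) = 16 \left(\left(-3\right) 1\right)^{2} \left(-647\right) = 16 \left(-3\right)^{2} \left(-647\right) = 16 \cdot 9 \left(-647\right) = 144 \left(-647\right) = -93168$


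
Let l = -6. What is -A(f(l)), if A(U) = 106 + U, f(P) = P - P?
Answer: -106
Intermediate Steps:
f(P) = 0
-A(f(l)) = -(106 + 0) = -1*106 = -106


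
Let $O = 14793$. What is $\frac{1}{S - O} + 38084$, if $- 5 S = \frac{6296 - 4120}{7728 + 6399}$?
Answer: $\frac{2340834693457}{61465043} \approx 38084.0$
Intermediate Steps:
$S = - \frac{128}{4155}$ ($S = - \frac{\left(6296 - 4120\right) \frac{1}{7728 + 6399}}{5} = - \frac{2176 \cdot \frac{1}{14127}}{5} = \left(- \frac{1}{5}\right) \frac{128}{831} = - \frac{128}{4155} \approx -0.030806$)
$\frac{1}{S - O} + 38084 = \frac{1}{- \frac{128}{4155} - 14793} + 38084 = \frac{1}{- \frac{61465043}{4155}} + 38084 = - \frac{4155}{61465043} + 38084 = \frac{2340834693457}{61465043}$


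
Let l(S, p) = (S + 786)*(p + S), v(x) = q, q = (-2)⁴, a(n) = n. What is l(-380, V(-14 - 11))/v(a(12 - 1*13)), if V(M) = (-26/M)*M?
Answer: -41209/4 ≈ -10302.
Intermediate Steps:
q = 16
v(x) = 16
V(M) = -26
l(S, p) = (786 + S)*(S + p)
l(-380, V(-14 - 11))/v(a(12 - 1*13)) = ((-380)² + 786*(-380) + 786*(-26) - 380*(-26))/16 = (144400 - 298680 - 20436 + 9880)*(1/16) = -164836*1/16 = -41209/4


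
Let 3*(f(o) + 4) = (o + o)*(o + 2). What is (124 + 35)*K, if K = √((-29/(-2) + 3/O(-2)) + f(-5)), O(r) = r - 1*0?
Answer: 159*√19 ≈ 693.06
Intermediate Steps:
O(r) = r (O(r) = r + 0 = r)
f(o) = -4 + 2*o*(2 + o)/3 (f(o) = -4 + ((o + o)*(o + 2))/3 = -4 + ((2*o)*(2 + o))/3 = -4 + (2*o*(2 + o))/3 = -4 + 2*o*(2 + o)/3)
K = √19 (K = √((-29/(-2) + 3/(-2)) + (-4 + (⅔)*(-5)² + (4/3)*(-5))) = √((-29*(-½) + 3*(-½)) + (-4 + (⅔)*25 - 20/3)) = √((29/2 - 3/2) + (-4 + 50/3 - 20/3)) = √(13 + 6) = √19 ≈ 4.3589)
(124 + 35)*K = (124 + 35)*√19 = 159*√19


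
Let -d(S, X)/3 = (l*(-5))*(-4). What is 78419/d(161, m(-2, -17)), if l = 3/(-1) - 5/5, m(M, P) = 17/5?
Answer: 78419/240 ≈ 326.75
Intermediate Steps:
m(M, P) = 17/5 (m(M, P) = 17*(⅕) = 17/5)
l = -4 (l = 3*(-1) - 5*⅕ = -3 - 1 = -4)
d(S, X) = 240 (d(S, X) = -3*(-4*(-5))*(-4) = -60*(-4) = -3*(-80) = 240)
78419/d(161, m(-2, -17)) = 78419/240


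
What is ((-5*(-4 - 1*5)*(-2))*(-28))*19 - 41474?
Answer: 6406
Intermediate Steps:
((-5*(-4 - 1*5)*(-2))*(-28))*19 - 41474 = ((-5*(-4 - 5)*(-2))*(-28))*19 - 41474 = ((-5*(-9)*(-2))*(-28))*19 - 41474 = ((45*(-2))*(-28))*19 - 41474 = -90*(-28)*19 - 41474 = 2520*19 - 41474 = 47880 - 41474 = 6406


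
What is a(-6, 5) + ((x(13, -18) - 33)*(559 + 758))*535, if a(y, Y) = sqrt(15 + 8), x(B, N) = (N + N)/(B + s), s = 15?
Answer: -169102800/7 + sqrt(23) ≈ -2.4158e+7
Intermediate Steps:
x(B, N) = 2*N/(15 + B) (x(B, N) = (N + N)/(B + 15) = (2*N)/(15 + B) = 2*N/(15 + B))
a(y, Y) = sqrt(23)
a(-6, 5) + ((x(13, -18) - 33)*(559 + 758))*535 = sqrt(23) + ((2*(-18)/(15 + 13) - 33)*(559 + 758))*535 = sqrt(23) + ((2*(-18)/28 - 33)*1317)*535 = sqrt(23) + ((2*(-18)*(1/28) - 33)*1317)*535 = sqrt(23) + ((-9/7 - 33)*1317)*535 = sqrt(23) - 240/7*1317*535 = sqrt(23) - 316080/7*535 = sqrt(23) - 169102800/7 = -169102800/7 + sqrt(23)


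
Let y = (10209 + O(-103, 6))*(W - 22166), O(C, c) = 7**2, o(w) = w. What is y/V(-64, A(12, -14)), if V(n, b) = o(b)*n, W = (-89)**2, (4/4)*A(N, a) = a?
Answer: -10437515/64 ≈ -1.6309e+5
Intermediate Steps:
A(N, a) = a
W = 7921
O(C, c) = 49
V(n, b) = b*n
y = -146125210 (y = (10209 + 49)*(7921 - 22166) = 10258*(-14245) = -146125210)
y/V(-64, A(12, -14)) = -146125210/((-14*(-64))) = -146125210/896 = -146125210*1/896 = -10437515/64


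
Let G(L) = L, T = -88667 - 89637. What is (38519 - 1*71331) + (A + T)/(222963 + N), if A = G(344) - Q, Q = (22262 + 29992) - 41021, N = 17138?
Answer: -7878383205/240101 ≈ -32813.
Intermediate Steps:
T = -178304
Q = 11233 (Q = 52254 - 41021 = 11233)
A = -10889 (A = 344 - 1*11233 = 344 - 11233 = -10889)
(38519 - 1*71331) + (A + T)/(222963 + N) = (38519 - 1*71331) + (-10889 - 178304)/(222963 + 17138) = (38519 - 71331) - 189193/240101 = -32812 - 189193*1/240101 = -32812 - 189193/240101 = -7878383205/240101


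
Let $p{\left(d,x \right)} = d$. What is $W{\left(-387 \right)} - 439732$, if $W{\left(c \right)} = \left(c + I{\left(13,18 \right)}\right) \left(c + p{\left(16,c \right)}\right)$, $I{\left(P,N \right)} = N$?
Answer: $-302833$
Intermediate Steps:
$W{\left(c \right)} = \left(16 + c\right) \left(18 + c\right)$ ($W{\left(c \right)} = \left(c + 18\right) \left(c + 16\right) = \left(18 + c\right) \left(16 + c\right) = \left(16 + c\right) \left(18 + c\right)$)
$W{\left(-387 \right)} - 439732 = \left(288 + \left(-387\right)^{2} + 34 \left(-387\right)\right) - 439732 = \left(288 + 149769 - 13158\right) - 439732 = 136899 - 439732 = -302833$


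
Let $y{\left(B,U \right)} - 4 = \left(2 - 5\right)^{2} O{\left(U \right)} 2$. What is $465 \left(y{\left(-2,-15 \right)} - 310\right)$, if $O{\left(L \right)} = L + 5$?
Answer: $-225990$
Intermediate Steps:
$O{\left(L \right)} = 5 + L$
$y{\left(B,U \right)} = 94 + 18 U$ ($y{\left(B,U \right)} = 4 + \left(2 - 5\right)^{2} \left(5 + U\right) 2 = 4 + \left(-3\right)^{2} \left(5 + U\right) 2 = 4 + 9 \left(5 + U\right) 2 = 4 + \left(45 + 9 U\right) 2 = 4 + \left(90 + 18 U\right) = 94 + 18 U$)
$465 \left(y{\left(-2,-15 \right)} - 310\right) = 465 \left(\left(94 + 18 \left(-15\right)\right) - 310\right) = 465 \left(\left(94 - 270\right) - 310\right) = 465 \left(-176 - 310\right) = 465 \left(-486\right) = -225990$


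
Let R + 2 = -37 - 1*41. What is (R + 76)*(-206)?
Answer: 824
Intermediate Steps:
R = -80 (R = -2 + (-37 - 1*41) = -2 + (-37 - 41) = -2 - 78 = -80)
(R + 76)*(-206) = (-80 + 76)*(-206) = -4*(-206) = 824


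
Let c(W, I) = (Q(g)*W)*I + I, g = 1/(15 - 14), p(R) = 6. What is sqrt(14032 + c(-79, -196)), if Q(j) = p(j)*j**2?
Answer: 6*sqrt(2965) ≈ 326.71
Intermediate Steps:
g = 1 (g = 1/1 = 1)
Q(j) = 6*j**2
c(W, I) = I + 6*I*W (c(W, I) = ((6*1**2)*W)*I + I = ((6*1)*W)*I + I = (6*W)*I + I = 6*I*W + I = I + 6*I*W)
sqrt(14032 + c(-79, -196)) = sqrt(14032 - 196*(1 + 6*(-79))) = sqrt(14032 - 196*(1 - 474)) = sqrt(14032 - 196*(-473)) = sqrt(14032 + 92708) = sqrt(106740) = 6*sqrt(2965)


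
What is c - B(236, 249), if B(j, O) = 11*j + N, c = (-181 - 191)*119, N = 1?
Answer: -46865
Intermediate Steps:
c = -44268 (c = -372*119 = -44268)
B(j, O) = 1 + 11*j (B(j, O) = 11*j + 1 = 1 + 11*j)
c - B(236, 249) = -44268 - (1 + 11*236) = -44268 - (1 + 2596) = -44268 - 1*2597 = -44268 - 2597 = -46865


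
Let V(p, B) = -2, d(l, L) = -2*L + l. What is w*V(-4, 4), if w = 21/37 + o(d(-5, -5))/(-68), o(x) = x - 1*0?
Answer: -1243/1258 ≈ -0.98808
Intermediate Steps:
d(l, L) = l - 2*L
o(x) = x (o(x) = x + 0 = x)
w = 1243/2516 (w = 21/37 + (-5 - 2*(-5))/(-68) = 21*(1/37) + (-5 + 10)*(-1/68) = 21/37 + 5*(-1/68) = 21/37 - 5/68 = 1243/2516 ≈ 0.49404)
w*V(-4, 4) = (1243/2516)*(-2) = -1243/1258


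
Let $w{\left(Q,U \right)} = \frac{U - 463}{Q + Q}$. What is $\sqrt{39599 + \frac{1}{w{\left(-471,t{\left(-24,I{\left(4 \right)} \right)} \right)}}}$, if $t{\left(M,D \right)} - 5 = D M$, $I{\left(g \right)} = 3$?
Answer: $\frac{\sqrt{2780964590}}{265} \approx 199.0$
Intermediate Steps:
$t{\left(M,D \right)} = 5 + D M$
$w{\left(Q,U \right)} = \frac{-463 + U}{2 Q}$
$\sqrt{39599 + \frac{1}{w{\left(-471,t{\left(-24,I{\left(4 \right)} \right)} \right)}}} = \sqrt{39599 + \frac{1}{\frac{1}{2} \frac{1}{-471} \left(-463 + \left(5 + 3 \left(-24\right)\right)\right)}} = \sqrt{39599 + \frac{1}{\frac{1}{2} \left(- \frac{1}{471}\right) \left(-463 + \left(5 - 72\right)\right)}} = \sqrt{39599 + \frac{1}{\frac{1}{2} \left(- \frac{1}{471}\right) \left(-463 - 67\right)}} = \sqrt{39599 + \frac{1}{\frac{1}{2} \left(- \frac{1}{471}\right) \left(-530\right)}} = \sqrt{39599 + \frac{1}{\frac{265}{471}}} = \sqrt{39599 + \frac{471}{265}} = \sqrt{\frac{10494206}{265}} = \frac{\sqrt{2780964590}}{265}$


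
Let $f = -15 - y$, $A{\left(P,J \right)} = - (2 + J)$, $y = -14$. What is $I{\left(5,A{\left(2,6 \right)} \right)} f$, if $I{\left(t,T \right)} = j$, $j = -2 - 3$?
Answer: $5$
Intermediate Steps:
$A{\left(P,J \right)} = -2 - J$
$j = -5$
$I{\left(t,T \right)} = -5$
$f = -1$ ($f = -15 - -14 = -15 + 14 = -1$)
$I{\left(5,A{\left(2,6 \right)} \right)} f = \left(-5\right) \left(-1\right) = 5$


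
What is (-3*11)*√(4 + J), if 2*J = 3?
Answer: -33*√22/2 ≈ -77.392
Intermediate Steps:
J = 3/2 (J = (½)*3 = 3/2 ≈ 1.5000)
(-3*11)*√(4 + J) = (-3*11)*√(4 + 3/2) = -33*√22/2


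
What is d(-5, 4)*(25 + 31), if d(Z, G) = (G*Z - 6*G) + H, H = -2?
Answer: -2576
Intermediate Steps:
d(Z, G) = -2 - 6*G + G*Z (d(Z, G) = (G*Z - 6*G) - 2 = (-6*G + G*Z) - 2 = -2 - 6*G + G*Z)
d(-5, 4)*(25 + 31) = (-2 - 6*4 + 4*(-5))*(25 + 31) = (-2 - 24 - 20)*56 = -46*56 = -2576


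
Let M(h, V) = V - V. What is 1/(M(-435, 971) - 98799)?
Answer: -1/98799 ≈ -1.0122e-5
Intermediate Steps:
M(h, V) = 0
1/(M(-435, 971) - 98799) = 1/(0 - 98799) = 1/(-98799) = -1/98799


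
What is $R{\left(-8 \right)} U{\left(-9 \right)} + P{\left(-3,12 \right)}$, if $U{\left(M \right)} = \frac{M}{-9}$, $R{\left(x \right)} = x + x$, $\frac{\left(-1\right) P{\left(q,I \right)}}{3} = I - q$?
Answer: $-61$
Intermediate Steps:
$P{\left(q,I \right)} = - 3 I + 3 q$ ($P{\left(q,I \right)} = - 3 \left(I - q\right) = - 3 I + 3 q$)
$R{\left(x \right)} = 2 x$
$U{\left(M \right)} = - \frac{M}{9}$ ($U{\left(M \right)} = M \left(- \frac{1}{9}\right) = - \frac{M}{9}$)
$R{\left(-8 \right)} U{\left(-9 \right)} + P{\left(-3,12 \right)} = 2 \left(-8\right) \left(\left(- \frac{1}{9}\right) \left(-9\right)\right) + \left(\left(-3\right) 12 + 3 \left(-3\right)\right) = \left(-16\right) 1 - 45 = -16 - 45 = -61$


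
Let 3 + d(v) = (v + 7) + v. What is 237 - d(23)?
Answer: 187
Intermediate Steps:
d(v) = 4 + 2*v (d(v) = -3 + ((v + 7) + v) = -3 + ((7 + v) + v) = -3 + (7 + 2*v) = 4 + 2*v)
237 - d(23) = 237 - (4 + 2*23) = 237 - (4 + 46) = 237 - 1*50 = 237 - 50 = 187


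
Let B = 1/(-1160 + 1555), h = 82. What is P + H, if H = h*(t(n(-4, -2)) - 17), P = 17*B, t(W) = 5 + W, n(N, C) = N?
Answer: -518223/395 ≈ -1312.0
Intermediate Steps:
B = 1/395 ≈ 0.0025316
P = 17/395 (P = 17*(1/395) = 17/395 ≈ 0.043038)
H = -1312 (H = 82*((5 - 4) - 17) = 82*(1 - 17) = 82*(-16) = -1312)
P + H = 17/395 - 1312 = -518223/395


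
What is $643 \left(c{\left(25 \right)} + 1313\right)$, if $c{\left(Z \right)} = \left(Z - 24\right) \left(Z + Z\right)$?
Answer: $876409$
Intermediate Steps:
$c{\left(Z \right)} = 2 Z \left(-24 + Z\right)$ ($c{\left(Z \right)} = \left(-24 + Z\right) 2 Z = 2 Z \left(-24 + Z\right)$)
$643 \left(c{\left(25 \right)} + 1313\right) = 643 \left(2 \cdot 25 \left(-24 + 25\right) + 1313\right) = 643 \left(2 \cdot 25 \cdot 1 + 1313\right) = 643 \left(50 + 1313\right) = 643 \cdot 1363 = 876409$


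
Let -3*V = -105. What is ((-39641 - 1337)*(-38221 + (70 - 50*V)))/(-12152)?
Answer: -116790227/868 ≈ -1.3455e+5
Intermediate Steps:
V = 35 (V = -⅓*(-105) = 35)
((-39641 - 1337)*(-38221 + (70 - 50*V)))/(-12152) = ((-39641 - 1337)*(-38221 + (70 - 50*35)))/(-12152) = -40978*(-38221 + (70 - 1750))*(-1/12152) = -40978*(-38221 - 1680)*(-1/12152) = -40978*(-39901)*(-1/12152) = 1635063178*(-1/12152) = -116790227/868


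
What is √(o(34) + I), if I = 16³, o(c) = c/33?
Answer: √4461666/33 ≈ 64.008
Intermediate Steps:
o(c) = c/33 (o(c) = c*(1/33) = c/33)
I = 4096
√(o(34) + I) = √((1/33)*34 + 4096) = √(34/33 + 4096) = √(135202/33) = √4461666/33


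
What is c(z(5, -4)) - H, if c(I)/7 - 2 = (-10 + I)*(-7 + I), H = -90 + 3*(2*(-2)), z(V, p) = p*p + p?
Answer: 186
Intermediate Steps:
z(V, p) = p + p² (z(V, p) = p² + p = p + p²)
H = -102 (H = -90 + 3*(-4) = -90 - 12 = -102)
c(I) = 14 + 7*(-10 + I)*(-7 + I) (c(I) = 14 + 7*((-10 + I)*(-7 + I)) = 14 + 7*(-10 + I)*(-7 + I))
c(z(5, -4)) - H = (504 - (-476)*(1 - 4) + 7*(-4*(1 - 4))²) - 1*(-102) = (504 - (-476)*(-3) + 7*(-4*(-3))²) + 102 = (504 - 119*12 + 7*12²) + 102 = (504 - 1428 + 7*144) + 102 = (504 - 1428 + 1008) + 102 = 84 + 102 = 186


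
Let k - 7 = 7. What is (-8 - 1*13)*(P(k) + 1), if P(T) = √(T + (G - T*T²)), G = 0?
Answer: -21 - 21*I*√2730 ≈ -21.0 - 1097.2*I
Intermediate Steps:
k = 14 (k = 7 + 7 = 14)
P(T) = √(T - T³) (P(T) = √(T + (0 - T*T²)) = √(T + (0 - T³)) = √(T - T³))
(-8 - 1*13)*(P(k) + 1) = (-8 - 1*13)*(√(14 - 1*14³) + 1) = (-8 - 13)*(√(14 - 1*2744) + 1) = -21*(√(14 - 2744) + 1) = -21*(√(-2730) + 1) = -21*(I*√2730 + 1) = -21*(1 + I*√2730) = -21 - 21*I*√2730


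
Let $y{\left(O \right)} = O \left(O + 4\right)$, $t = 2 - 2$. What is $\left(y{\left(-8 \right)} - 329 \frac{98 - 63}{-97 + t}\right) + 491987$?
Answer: $\frac{47737358}{97} \approx 4.9214 \cdot 10^{5}$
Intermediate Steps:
$t = 0$ ($t = 2 - 2 = 0$)
$y{\left(O \right)} = O \left(4 + O\right)$
$\left(y{\left(-8 \right)} - 329 \frac{98 - 63}{-97 + t}\right) + 491987 = \left(- 8 \left(4 - 8\right) - 329 \frac{98 - 63}{-97 + 0}\right) + 491987 = \left(\left(-8\right) \left(-4\right) - 329 \frac{35}{-97}\right) + 491987 = \left(32 - 329 \cdot 35 \left(- \frac{1}{97}\right)\right) + 491987 = \left(32 - - \frac{11515}{97}\right) + 491987 = \left(32 + \frac{11515}{97}\right) + 491987 = \frac{14619}{97} + 491987 = \frac{47737358}{97}$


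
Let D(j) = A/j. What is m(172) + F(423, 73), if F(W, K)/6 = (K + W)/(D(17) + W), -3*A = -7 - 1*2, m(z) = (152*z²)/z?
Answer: 31355088/1199 ≈ 26151.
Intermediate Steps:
m(z) = 152*z
A = 3 (A = -(-7 - 1*2)/3 = -(-7 - 2)/3 = -⅓*(-9) = 3)
D(j) = 3/j
F(W, K) = 6*(K + W)/(3/17 + W) (F(W, K) = 6*((K + W)/(3/17 + W)) = 6*(K + W)/(3/17 + W))
m(172) + F(423, 73) = 152*172 + 102*(73 + 423)/(3 + 17*423) = 26144 + 102*496/(3 + 7191) = 26144 + 102*496/7194 = 26144 + 102*(1/7194)*496 = 26144 + 8432/1199 = 31355088/1199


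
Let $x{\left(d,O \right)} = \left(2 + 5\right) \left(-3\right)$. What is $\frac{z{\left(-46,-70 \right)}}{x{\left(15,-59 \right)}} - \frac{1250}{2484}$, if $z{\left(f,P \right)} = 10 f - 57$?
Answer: $\frac{209663}{8694} \approx 24.116$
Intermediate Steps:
$x{\left(d,O \right)} = -21$ ($x{\left(d,O \right)} = 7 \left(-3\right) = -21$)
$z{\left(f,P \right)} = -57 + 10 f$
$\frac{z{\left(-46,-70 \right)}}{x{\left(15,-59 \right)}} - \frac{1250}{2484} = \frac{-57 + 10 \left(-46\right)}{-21} - \frac{1250}{2484} = \left(-57 - 460\right) \left(- \frac{1}{21}\right) - \frac{625}{1242} = \left(-517\right) \left(- \frac{1}{21}\right) - \frac{625}{1242} = \frac{517}{21} - \frac{625}{1242} = \frac{209663}{8694}$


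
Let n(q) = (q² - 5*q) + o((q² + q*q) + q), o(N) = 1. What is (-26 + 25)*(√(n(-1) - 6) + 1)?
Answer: -2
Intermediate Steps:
n(q) = 1 + q² - 5*q (n(q) = (q² - 5*q) + 1 = 1 + q² - 5*q)
(-26 + 25)*(√(n(-1) - 6) + 1) = (-26 + 25)*(√((1 + (-1)² - 5*(-1)) - 6) + 1) = -(√((1 + 1 + 5) - 6) + 1) = -(√(7 - 6) + 1) = -(√1 + 1) = -(1 + 1) = -1*2 = -2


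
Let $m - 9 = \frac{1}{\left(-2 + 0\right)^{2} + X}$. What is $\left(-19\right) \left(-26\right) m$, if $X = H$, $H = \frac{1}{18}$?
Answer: $\frac{333450}{73} \approx 4567.8$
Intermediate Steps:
$H = \frac{1}{18} \approx 0.055556$
$X = \frac{1}{18} \approx 0.055556$
$m = \frac{675}{73}$ ($m = 9 + \frac{1}{\left(-2 + 0\right)^{2} + \frac{1}{18}} = 9 + \frac{1}{\left(-2\right)^{2} + \frac{1}{18}} = 9 + \frac{1}{4 + \frac{1}{18}} = 9 + \frac{1}{\frac{73}{18}} = 9 + \frac{18}{73} = \frac{675}{73} \approx 9.2466$)
$\left(-19\right) \left(-26\right) m = \left(-19\right) \left(-26\right) \frac{675}{73} = 494 \cdot \frac{675}{73} = \frac{333450}{73}$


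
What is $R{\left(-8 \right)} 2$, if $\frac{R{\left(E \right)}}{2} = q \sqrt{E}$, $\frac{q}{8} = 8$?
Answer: $512 i \sqrt{2} \approx 724.08 i$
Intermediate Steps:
$q = 64$ ($q = 8 \cdot 8 = 64$)
$R{\left(E \right)} = 128 \sqrt{E}$ ($R{\left(E \right)} = 2 \cdot 64 \sqrt{E} = 128 \sqrt{E}$)
$R{\left(-8 \right)} 2 = 128 \sqrt{-8} \cdot 2 = 128 \cdot 2 i \sqrt{2} \cdot 2 = 256 i \sqrt{2} \cdot 2 = 512 i \sqrt{2}$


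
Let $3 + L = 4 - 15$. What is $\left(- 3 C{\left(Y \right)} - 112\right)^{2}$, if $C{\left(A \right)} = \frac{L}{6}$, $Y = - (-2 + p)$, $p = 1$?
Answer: $11025$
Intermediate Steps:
$L = -14$ ($L = -3 + \left(4 - 15\right) = -3 - 11 = -14$)
$Y = 1$ ($Y = - (-2 + 1) = \left(-1\right) \left(-1\right) = 1$)
$C{\left(A \right)} = - \frac{7}{3}$ ($C{\left(A \right)} = - \frac{14}{6} = \left(-14\right) \frac{1}{6} = - \frac{7}{3}$)
$\left(- 3 C{\left(Y \right)} - 112\right)^{2} = \left(\left(-3\right) \left(- \frac{7}{3}\right) - 112\right)^{2} = \left(7 - 112\right)^{2} = \left(-105\right)^{2} = 11025$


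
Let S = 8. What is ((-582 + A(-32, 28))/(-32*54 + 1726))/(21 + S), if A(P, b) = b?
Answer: 277/29 ≈ 9.5517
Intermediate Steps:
((-582 + A(-32, 28))/(-32*54 + 1726))/(21 + S) = ((-582 + 28)/(-32*54 + 1726))/(21 + 8) = -554/(-1728 + 1726)/29 = -554/(-2)*(1/29) = -554*(-½)*(1/29) = 277*(1/29) = 277/29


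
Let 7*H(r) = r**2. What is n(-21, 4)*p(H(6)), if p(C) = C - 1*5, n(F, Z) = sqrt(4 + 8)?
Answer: 2*sqrt(3)/7 ≈ 0.49487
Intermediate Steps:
H(r) = r**2/7
n(F, Z) = 2*sqrt(3) (n(F, Z) = sqrt(12) = 2*sqrt(3))
p(C) = -5 + C (p(C) = C - 5 = -5 + C)
n(-21, 4)*p(H(6)) = (2*sqrt(3))*(-5 + (1/7)*6**2) = (2*sqrt(3))*(-5 + (1/7)*36) = (2*sqrt(3))*(-5 + 36/7) = (2*sqrt(3))*(1/7) = 2*sqrt(3)/7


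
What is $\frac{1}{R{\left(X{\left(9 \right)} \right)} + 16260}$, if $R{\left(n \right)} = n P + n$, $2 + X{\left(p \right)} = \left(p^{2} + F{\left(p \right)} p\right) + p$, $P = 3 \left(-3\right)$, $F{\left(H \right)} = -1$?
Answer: $\frac{1}{15628} \approx 6.3988 \cdot 10^{-5}$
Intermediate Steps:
$P = -9$
$X{\left(p \right)} = -2 + p^{2}$ ($X{\left(p \right)} = -2 + \left(\left(p^{2} - p\right) + p\right) = -2 + p^{2}$)
$R{\left(n \right)} = - 8 n$ ($R{\left(n \right)} = n \left(-9\right) + n = - 9 n + n = - 8 n$)
$\frac{1}{R{\left(X{\left(9 \right)} \right)} + 16260} = \frac{1}{- 8 \left(-2 + 9^{2}\right) + 16260} = \frac{1}{- 8 \left(-2 + 81\right) + 16260} = \frac{1}{\left(-8\right) 79 + 16260} = \frac{1}{-632 + 16260} = \frac{1}{15628}$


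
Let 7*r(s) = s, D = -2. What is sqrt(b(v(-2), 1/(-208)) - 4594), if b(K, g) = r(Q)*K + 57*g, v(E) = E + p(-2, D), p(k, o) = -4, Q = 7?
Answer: I*sqrt(12439141)/52 ≈ 67.825*I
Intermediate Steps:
r(s) = s/7
v(E) = -4 + E (v(E) = E - 4 = -4 + E)
b(K, g) = K + 57*g (b(K, g) = ((1/7)*7)*K + 57*g = 1*K + 57*g = K + 57*g)
sqrt(b(v(-2), 1/(-208)) - 4594) = sqrt(((-4 - 2) + 57/(-208)) - 4594) = sqrt((-6 + 57*(-1/208)) - 4594) = sqrt((-6 - 57/208) - 4594) = sqrt(-1305/208 - 4594) = sqrt(-956857/208) = I*sqrt(12439141)/52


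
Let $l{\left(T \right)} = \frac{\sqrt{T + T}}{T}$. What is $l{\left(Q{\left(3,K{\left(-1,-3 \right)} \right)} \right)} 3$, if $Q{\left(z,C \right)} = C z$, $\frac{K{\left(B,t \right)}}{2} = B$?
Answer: $- i \sqrt{3} \approx - 1.732 i$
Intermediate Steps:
$K{\left(B,t \right)} = 2 B$
$l{\left(T \right)} = \frac{\sqrt{2}}{\sqrt{T}}$ ($l{\left(T \right)} = \frac{\sqrt{2 T}}{T} = \frac{\sqrt{2} \sqrt{T}}{T} = \frac{\sqrt{2}}{\sqrt{T}}$)
$l{\left(Q{\left(3,K{\left(-1,-3 \right)} \right)} \right)} 3 = \frac{\sqrt{2}}{\sqrt{3} i \sqrt{2}} \cdot 3 = \frac{\sqrt{2}}{i \sqrt{6}} \cdot 3 = \sqrt{2} \left(- \frac{i \sqrt{6}}{6}\right) 3 = - \frac{i \sqrt{3}}{3} \cdot 3 = - i \sqrt{3}$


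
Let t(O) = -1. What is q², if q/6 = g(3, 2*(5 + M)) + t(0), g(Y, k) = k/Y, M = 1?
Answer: 324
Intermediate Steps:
q = 18 (q = 6*((2*(5 + 1))/3 - 1) = 6*((2*6)*(⅓) - 1) = 6*(12*(⅓) - 1) = 6*(4 - 1) = 6*3 = 18)
q² = 18² = 324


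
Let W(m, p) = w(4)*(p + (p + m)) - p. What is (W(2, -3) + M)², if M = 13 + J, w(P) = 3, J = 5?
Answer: 81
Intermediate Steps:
M = 18 (M = 13 + 5 = 18)
W(m, p) = 3*m + 5*p (W(m, p) = 3*(p + (p + m)) - p = 3*(p + (m + p)) - p = 3*(m + 2*p) - p = (3*m + 6*p) - p = 3*m + 5*p)
(W(2, -3) + M)² = ((3*2 + 5*(-3)) + 18)² = ((6 - 15) + 18)² = (-9 + 18)² = 9² = 81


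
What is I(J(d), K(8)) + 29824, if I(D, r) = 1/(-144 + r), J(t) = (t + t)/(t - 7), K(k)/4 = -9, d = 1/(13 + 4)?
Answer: 5368319/180 ≈ 29824.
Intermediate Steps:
d = 1/17 ≈ 0.058824
K(k) = -36 (K(k) = 4*(-9) = -36)
J(t) = 2*t/(-7 + t) (J(t) = (2*t)/(-7 + t) = 2*t/(-7 + t))
I(J(d), K(8)) + 29824 = 1/(-144 - 36) + 29824 = 1/(-180) + 29824 = -1/180 + 29824 = 5368319/180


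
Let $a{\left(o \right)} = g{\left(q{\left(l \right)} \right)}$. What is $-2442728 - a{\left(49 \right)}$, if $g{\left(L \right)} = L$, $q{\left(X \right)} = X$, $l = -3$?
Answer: $-2442725$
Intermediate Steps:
$a{\left(o \right)} = -3$
$-2442728 - a{\left(49 \right)} = -2442728 - -3 = -2442728 + 3 = -2442725$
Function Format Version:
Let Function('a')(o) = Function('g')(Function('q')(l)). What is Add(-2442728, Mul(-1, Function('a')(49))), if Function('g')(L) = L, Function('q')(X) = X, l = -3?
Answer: -2442725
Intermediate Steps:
Function('a')(o) = -3
Add(-2442728, Mul(-1, Function('a')(49))) = Add(-2442728, Mul(-1, -3)) = Add(-2442728, 3) = -2442725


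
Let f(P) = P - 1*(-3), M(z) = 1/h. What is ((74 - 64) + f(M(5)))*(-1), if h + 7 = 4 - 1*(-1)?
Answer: -25/2 ≈ -12.500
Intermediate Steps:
h = -2 (h = -7 + (4 - 1*(-1)) = -7 + (4 + 1) = -7 + 5 = -2)
M(z) = -1/2 (M(z) = 1/(-2) = 1*(-1/2) = -1/2)
f(P) = 3 + P (f(P) = P + 3 = 3 + P)
((74 - 64) + f(M(5)))*(-1) = ((74 - 64) + (3 - 1/2))*(-1) = (10 + 5/2)*(-1) = (25/2)*(-1) = -25/2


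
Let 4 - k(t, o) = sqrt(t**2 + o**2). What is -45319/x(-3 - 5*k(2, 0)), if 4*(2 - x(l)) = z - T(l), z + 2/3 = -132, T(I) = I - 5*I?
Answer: -271914/289 ≈ -940.88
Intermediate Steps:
T(I) = -4*I
z = -398/3 (z = -2/3 - 132 = -398/3 ≈ -132.67)
k(t, o) = 4 - sqrt(o**2 + t**2) (k(t, o) = 4 - sqrt(t**2 + o**2) = 4 - sqrt(o**2 + t**2))
x(l) = 211/6 - l (x(l) = 2 - (-398/3 - (-4)*l)/4 = 2 - (-398/3 + 4*l)/4 = 2 + (199/6 - l) = 211/6 - l)
-45319/x(-3 - 5*k(2, 0)) = -45319/(211/6 - (-3 - 5*(4 - sqrt(0**2 + 2**2)))) = -45319/(211/6 - (-3 - 5*(4 - sqrt(0 + 4)))) = -45319/(211/6 - (-3 - 5*(4 - sqrt(4)))) = -45319/(211/6 - (-3 - 5*(4 - 1*2))) = -45319/(211/6 - (-3 - 5*(4 - 2))) = -45319/(211/6 - (-3 - 5*2)) = -45319/(211/6 - (-3 - 10)) = -45319/(211/6 - 1*(-13)) = -45319/(211/6 + 13) = -45319/289/6 = -45319*6/289 = -271914/289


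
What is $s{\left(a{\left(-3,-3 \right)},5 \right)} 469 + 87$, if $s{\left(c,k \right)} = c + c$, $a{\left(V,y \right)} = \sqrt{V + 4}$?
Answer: $1025$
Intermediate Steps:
$a{\left(V,y \right)} = \sqrt{4 + V}$
$s{\left(c,k \right)} = 2 c$
$s{\left(a{\left(-3,-3 \right)},5 \right)} 469 + 87 = 2 \sqrt{4 - 3} \cdot 469 + 87 = 2 \sqrt{1} \cdot 469 + 87 = 2 \cdot 1 \cdot 469 + 87 = 2 \cdot 469 + 87 = 938 + 87 = 1025$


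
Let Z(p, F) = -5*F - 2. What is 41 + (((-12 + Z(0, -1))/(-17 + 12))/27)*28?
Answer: 643/15 ≈ 42.867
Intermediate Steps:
Z(p, F) = -2 - 5*F
41 + (((-12 + Z(0, -1))/(-17 + 12))/27)*28 = 41 + (((-12 + (-2 - 5*(-1)))/(-17 + 12))/27)*28 = 41 + (((-12 + (-2 + 5))/(-5))*(1/27))*28 = 41 + (((-12 + 3)*(-1/5))*(1/27))*28 = 41 + (-9*(-1/5)*(1/27))*28 = 41 + ((9/5)*(1/27))*28 = 41 + (1/15)*28 = 41 + 28/15 = 643/15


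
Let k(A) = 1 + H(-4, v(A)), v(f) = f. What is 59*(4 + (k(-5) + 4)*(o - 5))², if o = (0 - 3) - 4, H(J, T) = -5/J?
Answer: 297419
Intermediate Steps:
k(A) = 9/4 (k(A) = 1 - 5/(-4) = 1 - 5*(-¼) = 1 + 5/4 = 9/4)
o = -7 (o = -3 - 4 = -7)
59*(4 + (k(-5) + 4)*(o - 5))² = 59*(4 + (9/4 + 4)*(-7 - 5))² = 59*(4 + (25/4)*(-12))² = 59*(4 - 75)² = 59*(-71)² = 59*5041 = 297419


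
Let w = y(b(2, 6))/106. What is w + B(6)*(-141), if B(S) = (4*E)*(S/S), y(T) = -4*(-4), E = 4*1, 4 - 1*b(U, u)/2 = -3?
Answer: -119560/53 ≈ -2255.8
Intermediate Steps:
b(U, u) = 14 (b(U, u) = 8 - 2*(-3) = 8 + 6 = 14)
E = 4
y(T) = 16
w = 8/53 (w = 16/106 = 16*(1/106) = 8/53 ≈ 0.15094)
B(S) = 16 (B(S) = (4*4)*(S/S) = 16*1 = 16)
w + B(6)*(-141) = 8/53 + 16*(-141) = 8/53 - 2256 = -119560/53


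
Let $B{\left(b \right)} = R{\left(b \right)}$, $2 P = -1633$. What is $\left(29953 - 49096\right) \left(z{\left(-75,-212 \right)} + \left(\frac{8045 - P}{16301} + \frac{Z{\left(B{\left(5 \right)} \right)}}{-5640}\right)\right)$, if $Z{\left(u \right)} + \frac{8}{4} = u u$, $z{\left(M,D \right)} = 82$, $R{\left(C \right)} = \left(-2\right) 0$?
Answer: $- \frac{24212378883951}{15322940} \approx -1.5801 \cdot 10^{6}$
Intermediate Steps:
$R{\left(C \right)} = 0$
$P = - \frac{1633}{2}$ ($P = \frac{1}{2} \left(-1633\right) = - \frac{1633}{2} \approx -816.5$)
$B{\left(b \right)} = 0$
$Z{\left(u \right)} = -2 + u^{2}$ ($Z{\left(u \right)} = -2 + u u = -2 + u^{2}$)
$\left(29953 - 49096\right) \left(z{\left(-75,-212 \right)} + \left(\frac{8045 - P}{16301} + \frac{Z{\left(B{\left(5 \right)} \right)}}{-5640}\right)\right) = \left(29953 - 49096\right) \left(82 + \left(\frac{8045 - - \frac{1633}{2}}{16301} + \frac{-2 + 0^{2}}{-5640}\right)\right) = - 19143 \left(82 + \left(\left(8045 + \frac{1633}{2}\right) \frac{1}{16301} + \left(-2 + 0\right) \left(- \frac{1}{5640}\right)\right)\right) = - 19143 \left(82 + \left(\frac{17723}{2} \cdot \frac{1}{16301} - - \frac{1}{2820}\right)\right) = - 19143 \left(82 + \left(\frac{17723}{32602} + \frac{1}{2820}\right)\right) = - 19143 \left(82 + \frac{25005731}{45968820}\right) = \left(-19143\right) \frac{3794448971}{45968820} = - \frac{24212378883951}{15322940}$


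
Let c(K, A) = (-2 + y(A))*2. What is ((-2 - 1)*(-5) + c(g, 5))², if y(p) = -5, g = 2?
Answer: 1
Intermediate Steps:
c(K, A) = -14 (c(K, A) = (-2 - 5)*2 = -7*2 = -14)
((-2 - 1)*(-5) + c(g, 5))² = ((-2 - 1)*(-5) - 14)² = (-3*(-5) - 14)² = (15 - 14)² = 1² = 1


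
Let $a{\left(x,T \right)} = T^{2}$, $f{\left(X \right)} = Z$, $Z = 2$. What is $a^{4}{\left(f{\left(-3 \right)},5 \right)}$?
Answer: $390625$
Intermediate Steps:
$f{\left(X \right)} = 2$
$a^{4}{\left(f{\left(-3 \right)},5 \right)} = \left(5^{2}\right)^{4} = 25^{4} = 390625$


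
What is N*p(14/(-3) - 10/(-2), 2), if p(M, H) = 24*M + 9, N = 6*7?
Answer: 714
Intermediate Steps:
N = 42
p(M, H) = 9 + 24*M
N*p(14/(-3) - 10/(-2), 2) = 42*(9 + 24*(14/(-3) - 10/(-2))) = 42*(9 + 24*(14*(-1/3) - 10*(-1/2))) = 42*(9 + 24*(-14/3 + 5)) = 42*(9 + 24*(1/3)) = 42*(9 + 8) = 42*17 = 714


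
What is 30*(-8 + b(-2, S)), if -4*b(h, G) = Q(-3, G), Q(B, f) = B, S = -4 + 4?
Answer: -435/2 ≈ -217.50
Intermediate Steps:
S = 0
b(h, G) = ¾ (b(h, G) = -¼*(-3) = ¾)
30*(-8 + b(-2, S)) = 30*(-8 + ¾) = 30*(-29/4) = -435/2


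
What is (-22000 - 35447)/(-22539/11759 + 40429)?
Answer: -61410843/43216552 ≈ -1.4210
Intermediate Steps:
(-22000 - 35447)/(-22539/11759 + 40429) = -57447/(-22539*1/11759 + 40429) = -57447/(-2049/1069 + 40429) = -57447/43216552/1069 = -57447*1069/43216552 = -61410843/43216552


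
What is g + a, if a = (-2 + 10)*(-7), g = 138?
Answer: 82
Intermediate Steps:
a = -56 (a = 8*(-7) = -56)
g + a = 138 - 56 = 82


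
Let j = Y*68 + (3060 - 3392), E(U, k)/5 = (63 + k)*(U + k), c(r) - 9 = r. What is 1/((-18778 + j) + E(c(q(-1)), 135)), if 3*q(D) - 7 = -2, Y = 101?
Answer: 1/131968 ≈ 7.5776e-6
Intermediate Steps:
q(D) = 5/3 (q(D) = 7/3 + (⅓)*(-2) = 7/3 - ⅔ = 5/3)
c(r) = 9 + r
E(U, k) = 5*(63 + k)*(U + k) (E(U, k) = 5*((63 + k)*(U + k)) = 5*(63 + k)*(U + k))
j = 6536 (j = 101*68 + (3060 - 3392) = 6868 - 332 = 6536)
1/((-18778 + j) + E(c(q(-1)), 135)) = 1/((-18778 + 6536) + (5*135² + 315*(9 + 5/3) + 315*135 + 5*(9 + 5/3)*135)) = 1/(-12242 + (5*18225 + 315*(32/3) + 42525 + 5*(32/3)*135)) = 1/(-12242 + (91125 + 3360 + 42525 + 7200)) = 1/(-12242 + 144210) = 1/131968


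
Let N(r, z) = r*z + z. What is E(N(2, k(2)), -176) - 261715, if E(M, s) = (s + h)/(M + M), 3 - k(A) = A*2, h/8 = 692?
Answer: -787825/3 ≈ -2.6261e+5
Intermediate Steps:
h = 5536 (h = 8*692 = 5536)
k(A) = 3 - 2*A (k(A) = 3 - A*2 = 3 - 2*A)
N(r, z) = z + r*z
E(M, s) = (5536 + s)/(2*M) (E(M, s) = (s + 5536)/(M + M) = (5536 + s)/((2*M)) = (5536 + s)*(1/(2*M)) = (5536 + s)/(2*M))
E(N(2, k(2)), -176) - 261715 = (5536 - 176)/(2*(((3 - 2*2)*(1 + 2)))) - 261715 = (1/2)*5360/((3 - 4)*3) - 261715 = (1/2)*5360/(-1*3) - 261715 = (1/2)*5360/(-3) - 261715 = (1/2)*(-1/3)*5360 - 261715 = -2680/3 - 261715 = -787825/3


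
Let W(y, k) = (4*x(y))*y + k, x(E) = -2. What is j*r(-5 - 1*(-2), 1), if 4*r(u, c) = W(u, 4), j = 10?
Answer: 70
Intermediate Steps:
W(y, k) = k - 8*y (W(y, k) = (4*(-2))*y + k = -8*y + k = k - 8*y)
r(u, c) = 1 - 2*u (r(u, c) = (4 - 8*u)/4 = 1 - 2*u)
j*r(-5 - 1*(-2), 1) = 10*(1 - 2*(-5 - 1*(-2))) = 10*(1 - 2*(-5 + 2)) = 10*(1 - 2*(-3)) = 10*(1 + 6) = 10*7 = 70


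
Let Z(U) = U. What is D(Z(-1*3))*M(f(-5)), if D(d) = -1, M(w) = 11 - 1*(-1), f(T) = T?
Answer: -12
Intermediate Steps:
M(w) = 12 (M(w) = 11 + 1 = 12)
D(Z(-1*3))*M(f(-5)) = -1*12 = -12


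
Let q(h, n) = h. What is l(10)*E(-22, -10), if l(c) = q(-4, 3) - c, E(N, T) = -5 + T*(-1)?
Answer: -70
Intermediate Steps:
E(N, T) = -5 - T
l(c) = -4 - c
l(10)*E(-22, -10) = (-4 - 1*10)*(-5 - 1*(-10)) = (-4 - 10)*(-5 + 10) = -14*5 = -70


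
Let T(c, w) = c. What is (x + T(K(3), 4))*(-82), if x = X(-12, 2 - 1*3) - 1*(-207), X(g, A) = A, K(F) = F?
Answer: -17138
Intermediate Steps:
x = 206 (x = (2 - 1*3) - 1*(-207) = (2 - 3) + 207 = -1 + 207 = 206)
(x + T(K(3), 4))*(-82) = (206 + 3)*(-82) = 209*(-82) = -17138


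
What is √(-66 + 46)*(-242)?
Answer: -484*I*√5 ≈ -1082.3*I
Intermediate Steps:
√(-66 + 46)*(-242) = √(-20)*(-242) = (2*I*√5)*(-242) = -484*I*√5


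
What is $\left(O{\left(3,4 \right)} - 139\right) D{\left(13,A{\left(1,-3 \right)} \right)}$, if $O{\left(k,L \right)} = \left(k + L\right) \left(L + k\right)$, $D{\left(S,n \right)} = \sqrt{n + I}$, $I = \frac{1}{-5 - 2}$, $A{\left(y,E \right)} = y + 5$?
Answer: $- \frac{90 \sqrt{287}}{7} \approx -217.81$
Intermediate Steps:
$A{\left(y,E \right)} = 5 + y$
$I = - \frac{1}{7}$ ($I = \frac{1}{-7} = - \frac{1}{7} \approx -0.14286$)
$D{\left(S,n \right)} = \sqrt{- \frac{1}{7} + n}$ ($D{\left(S,n \right)} = \sqrt{n - \frac{1}{7}} = \sqrt{- \frac{1}{7} + n}$)
$O{\left(k,L \right)} = \left(L + k\right)^{2}$ ($O{\left(k,L \right)} = \left(L + k\right) \left(L + k\right) = \left(L + k\right)^{2}$)
$\left(O{\left(3,4 \right)} - 139\right) D{\left(13,A{\left(1,-3 \right)} \right)} = \left(\left(4 + 3\right)^{2} - 139\right) \frac{\sqrt{-7 + 49 \left(5 + 1\right)}}{7} = \left(7^{2} - 139\right) \frac{\sqrt{-7 + 49 \cdot 6}}{7} = \left(49 - 139\right) \frac{\sqrt{-7 + 294}}{7} = - 90 \frac{\sqrt{287}}{7} = - \frac{90 \sqrt{287}}{7}$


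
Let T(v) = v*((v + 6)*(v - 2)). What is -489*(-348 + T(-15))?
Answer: 1292427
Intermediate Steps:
T(v) = v*(-2 + v)*(6 + v) (T(v) = v*((6 + v)*(-2 + v)) = v*((-2 + v)*(6 + v)) = v*(-2 + v)*(6 + v))
-489*(-348 + T(-15)) = -489*(-348 - 15*(-12 + (-15)**2 + 4*(-15))) = -489*(-348 - 15*(-12 + 225 - 60)) = -489*(-348 - 15*153) = -489*(-348 - 2295) = -489*(-2643) = 1292427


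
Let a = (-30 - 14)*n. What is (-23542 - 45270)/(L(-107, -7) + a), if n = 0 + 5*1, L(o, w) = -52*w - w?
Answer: -68812/151 ≈ -455.71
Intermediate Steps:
L(o, w) = -53*w
n = 5 (n = 0 + 5 = 5)
a = -220 (a = (-30 - 14)*5 = -44*5 = -220)
(-23542 - 45270)/(L(-107, -7) + a) = (-23542 - 45270)/(-53*(-7) - 220) = -68812/(371 - 220) = -68812/151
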